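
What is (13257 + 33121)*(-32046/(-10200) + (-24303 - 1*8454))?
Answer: -1291199671651/850 ≈ -1.5191e+9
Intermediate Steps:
(13257 + 33121)*(-32046/(-10200) + (-24303 - 1*8454)) = 46378*(-32046*(-1/10200) + (-24303 - 8454)) = 46378*(5341/1700 - 32757) = 46378*(-55681559/1700) = -1291199671651/850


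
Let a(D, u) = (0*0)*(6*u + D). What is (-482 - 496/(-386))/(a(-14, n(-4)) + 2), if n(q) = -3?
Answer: -46389/193 ≈ -240.36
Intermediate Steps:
a(D, u) = 0 (a(D, u) = 0*(D + 6*u) = 0)
(-482 - 496/(-386))/(a(-14, n(-4)) + 2) = (-482 - 496/(-386))/(0 + 2) = (-482 - 496*(-1/386))/2 = (-482 + 248/193)*(½) = -92778/193*½ = -46389/193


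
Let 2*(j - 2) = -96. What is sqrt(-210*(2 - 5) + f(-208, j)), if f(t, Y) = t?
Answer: sqrt(422) ≈ 20.543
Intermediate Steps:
j = -46 (j = 2 + (1/2)*(-96) = 2 - 48 = -46)
sqrt(-210*(2 - 5) + f(-208, j)) = sqrt(-210*(2 - 5) - 208) = sqrt(-210*(-3) - 208) = sqrt(-42*(-15) - 208) = sqrt(630 - 208) = sqrt(422)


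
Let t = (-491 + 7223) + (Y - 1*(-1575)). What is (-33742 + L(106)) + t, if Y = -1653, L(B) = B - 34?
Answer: -27016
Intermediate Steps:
L(B) = -34 + B
t = 6654 (t = (-491 + 7223) + (-1653 - 1*(-1575)) = 6732 + (-1653 + 1575) = 6732 - 78 = 6654)
(-33742 + L(106)) + t = (-33742 + (-34 + 106)) + 6654 = (-33742 + 72) + 6654 = -33670 + 6654 = -27016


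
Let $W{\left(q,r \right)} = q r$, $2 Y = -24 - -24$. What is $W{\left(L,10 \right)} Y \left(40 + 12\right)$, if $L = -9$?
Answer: $0$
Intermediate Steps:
$Y = 0$ ($Y = \frac{-24 - -24}{2} = \frac{-24 + 24}{2} = \frac{1}{2} \cdot 0 = 0$)
$W{\left(L,10 \right)} Y \left(40 + 12\right) = \left(-9\right) 10 \cdot 0 \left(40 + 12\right) = \left(-90\right) 0 \cdot 52 = 0 \cdot 52 = 0$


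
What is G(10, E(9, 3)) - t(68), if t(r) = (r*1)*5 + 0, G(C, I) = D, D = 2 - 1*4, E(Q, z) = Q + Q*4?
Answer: -342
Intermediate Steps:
E(Q, z) = 5*Q (E(Q, z) = Q + 4*Q = 5*Q)
D = -2 (D = 2 - 4 = -2)
G(C, I) = -2
t(r) = 5*r (t(r) = r*5 + 0 = 5*r + 0 = 5*r)
G(10, E(9, 3)) - t(68) = -2 - 5*68 = -2 - 1*340 = -2 - 340 = -342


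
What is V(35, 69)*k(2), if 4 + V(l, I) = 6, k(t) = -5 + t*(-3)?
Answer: -22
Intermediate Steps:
k(t) = -5 - 3*t
V(l, I) = 2 (V(l, I) = -4 + 6 = 2)
V(35, 69)*k(2) = 2*(-5 - 3*2) = 2*(-5 - 6) = 2*(-11) = -22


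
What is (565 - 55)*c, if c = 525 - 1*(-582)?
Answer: 564570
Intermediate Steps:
c = 1107 (c = 525 + 582 = 1107)
(565 - 55)*c = (565 - 55)*1107 = 510*1107 = 564570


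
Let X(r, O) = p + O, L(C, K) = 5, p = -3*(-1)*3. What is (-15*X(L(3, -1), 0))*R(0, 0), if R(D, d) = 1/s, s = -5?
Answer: 27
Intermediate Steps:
p = 9 (p = 3*3 = 9)
X(r, O) = 9 + O
R(D, d) = -1/5 (R(D, d) = 1/(-5) = -1/5)
(-15*X(L(3, -1), 0))*R(0, 0) = -15*(9 + 0)*(-1/5) = -15*9*(-1/5) = -135*(-1/5) = 27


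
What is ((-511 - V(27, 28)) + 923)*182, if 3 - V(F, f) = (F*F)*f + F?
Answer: 3794336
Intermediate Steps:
V(F, f) = 3 - F - f*F² (V(F, f) = 3 - ((F*F)*f + F) = 3 - (F²*f + F) = 3 - (f*F² + F) = 3 - (F + f*F²) = 3 + (-F - f*F²) = 3 - F - f*F²)
((-511 - V(27, 28)) + 923)*182 = ((-511 - (3 - 1*27 - 1*28*27²)) + 923)*182 = ((-511 - (3 - 27 - 1*28*729)) + 923)*182 = ((-511 - (3 - 27 - 20412)) + 923)*182 = ((-511 - 1*(-20436)) + 923)*182 = ((-511 + 20436) + 923)*182 = (19925 + 923)*182 = 20848*182 = 3794336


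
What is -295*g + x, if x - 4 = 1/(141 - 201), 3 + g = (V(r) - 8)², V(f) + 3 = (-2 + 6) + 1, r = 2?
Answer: -583861/60 ≈ -9731.0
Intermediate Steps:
V(f) = 2 (V(f) = -3 + ((-2 + 6) + 1) = -3 + (4 + 1) = -3 + 5 = 2)
g = 33 (g = -3 + (2 - 8)² = -3 + (-6)² = -3 + 36 = 33)
x = 239/60 (x = 4 + 1/(141 - 201) = 4 + 1/(-60) = 4 - 1/60 = 239/60 ≈ 3.9833)
-295*g + x = -295*33 + 239/60 = -9735 + 239/60 = -583861/60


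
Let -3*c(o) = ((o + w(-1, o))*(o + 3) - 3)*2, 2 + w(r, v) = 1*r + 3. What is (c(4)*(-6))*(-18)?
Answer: -1800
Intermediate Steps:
w(r, v) = 1 + r (w(r, v) = -2 + (1*r + 3) = -2 + (r + 3) = -2 + (3 + r) = 1 + r)
c(o) = 2 - 2*o*(3 + o)/3 (c(o) = -((o + (1 - 1))*(o + 3) - 3)*2/3 = -((o + 0)*(3 + o) - 3)*2/3 = -(o*(3 + o) - 3)*2/3 = -(-3 + o*(3 + o))*2/3 = -(-6 + 2*o*(3 + o))/3 = 2 - 2*o*(3 + o)/3)
(c(4)*(-6))*(-18) = ((2 - 2*4 - 2/3*4**2)*(-6))*(-18) = ((2 - 8 - 2/3*16)*(-6))*(-18) = ((2 - 8 - 32/3)*(-6))*(-18) = -50/3*(-6)*(-18) = 100*(-18) = -1800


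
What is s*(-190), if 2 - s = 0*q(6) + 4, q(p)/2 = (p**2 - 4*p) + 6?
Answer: 380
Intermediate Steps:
q(p) = 12 - 8*p + 2*p**2 (q(p) = 2*((p**2 - 4*p) + 6) = 2*(6 + p**2 - 4*p) = 12 - 8*p + 2*p**2)
s = -2 (s = 2 - (0*(12 - 8*6 + 2*6**2) + 4) = 2 - (0*(12 - 48 + 2*36) + 4) = 2 - (0*(12 - 48 + 72) + 4) = 2 - (0*36 + 4) = 2 - (0 + 4) = 2 - 1*4 = 2 - 4 = -2)
s*(-190) = -2*(-190) = 380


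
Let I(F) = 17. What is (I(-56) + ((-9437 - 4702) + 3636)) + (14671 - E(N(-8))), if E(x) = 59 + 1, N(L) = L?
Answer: 4125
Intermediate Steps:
E(x) = 60
(I(-56) + ((-9437 - 4702) + 3636)) + (14671 - E(N(-8))) = (17 + ((-9437 - 4702) + 3636)) + (14671 - 1*60) = (17 + (-14139 + 3636)) + (14671 - 60) = (17 - 10503) + 14611 = -10486 + 14611 = 4125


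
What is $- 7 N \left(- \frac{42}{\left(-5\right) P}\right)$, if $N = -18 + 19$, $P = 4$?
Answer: $- \frac{147}{10} \approx -14.7$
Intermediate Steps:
$N = 1$
$- 7 N \left(- \frac{42}{\left(-5\right) P}\right) = \left(-7\right) 1 \left(- \frac{42}{\left(-5\right) 4}\right) = - 7 \left(- \frac{42}{-20}\right) = - 7 \left(\left(-42\right) \left(- \frac{1}{20}\right)\right) = \left(-7\right) \frac{21}{10} = - \frac{147}{10}$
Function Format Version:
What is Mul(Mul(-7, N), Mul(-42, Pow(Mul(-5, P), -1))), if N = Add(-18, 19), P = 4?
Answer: Rational(-147, 10) ≈ -14.700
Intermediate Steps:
N = 1
Mul(Mul(-7, N), Mul(-42, Pow(Mul(-5, P), -1))) = Mul(Mul(-7, 1), Mul(-42, Pow(Mul(-5, 4), -1))) = Mul(-7, Mul(-42, Pow(-20, -1))) = Mul(-7, Mul(-42, Rational(-1, 20))) = Mul(-7, Rational(21, 10)) = Rational(-147, 10)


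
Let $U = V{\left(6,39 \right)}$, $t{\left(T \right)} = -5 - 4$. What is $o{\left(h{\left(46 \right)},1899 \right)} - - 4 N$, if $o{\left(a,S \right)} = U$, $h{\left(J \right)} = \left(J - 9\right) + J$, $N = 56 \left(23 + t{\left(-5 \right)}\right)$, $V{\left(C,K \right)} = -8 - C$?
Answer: $3122$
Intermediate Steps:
$t{\left(T \right)} = -9$ ($t{\left(T \right)} = -5 - 4 = -9$)
$N = 784$ ($N = 56 \left(23 - 9\right) = 56 \cdot 14 = 784$)
$U = -14$ ($U = -8 - 6 = -14$)
$h{\left(J \right)} = -9 + 2 J$ ($h{\left(J \right)} = \left(-9 + J\right) + J = -9 + 2 J$)
$o{\left(a,S \right)} = -14$
$o{\left(h{\left(46 \right)},1899 \right)} - - 4 N = -14 - \left(-4\right) 784 = -14 - -3136 = -14 + 3136 = 3122$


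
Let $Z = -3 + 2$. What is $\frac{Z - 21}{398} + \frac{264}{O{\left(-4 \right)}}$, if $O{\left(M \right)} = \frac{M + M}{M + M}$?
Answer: $\frac{52525}{199} \approx 263.94$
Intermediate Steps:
$Z = -1$
$O{\left(M \right)} = 1$ ($O{\left(M \right)} = \frac{2 M}{2 M} = 2 M \frac{1}{2 M} = 1$)
$\frac{Z - 21}{398} + \frac{264}{O{\left(-4 \right)}} = \frac{-1 - 21}{398} + \frac{264}{1} = \left(-1 - 21\right) \frac{1}{398} + 264 \cdot 1 = \left(-22\right) \frac{1}{398} + 264 = - \frac{11}{199} + 264 = \frac{52525}{199}$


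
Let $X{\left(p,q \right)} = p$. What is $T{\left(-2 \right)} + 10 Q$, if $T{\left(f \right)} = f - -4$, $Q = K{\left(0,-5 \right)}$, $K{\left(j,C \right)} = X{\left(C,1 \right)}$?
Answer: $-48$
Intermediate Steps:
$K{\left(j,C \right)} = C$
$Q = -5$
$T{\left(f \right)} = 4 + f$ ($T{\left(f \right)} = f + 4 = 4 + f$)
$T{\left(-2 \right)} + 10 Q = \left(4 - 2\right) + 10 \left(-5\right) = 2 - 50 = -48$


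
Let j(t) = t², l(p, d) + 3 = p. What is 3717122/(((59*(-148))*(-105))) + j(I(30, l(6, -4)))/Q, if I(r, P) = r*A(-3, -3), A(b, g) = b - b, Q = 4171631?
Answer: 1858561/458430 ≈ 4.0542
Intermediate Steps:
l(p, d) = -3 + p
A(b, g) = 0
I(r, P) = 0 (I(r, P) = r*0 = 0)
3717122/(((59*(-148))*(-105))) + j(I(30, l(6, -4)))/Q = 3717122/(((59*(-148))*(-105))) + 0²/4171631 = 3717122/((-8732*(-105))) + 0*(1/4171631) = 3717122/916860 + 0 = 3717122*(1/916860) + 0 = 1858561/458430 + 0 = 1858561/458430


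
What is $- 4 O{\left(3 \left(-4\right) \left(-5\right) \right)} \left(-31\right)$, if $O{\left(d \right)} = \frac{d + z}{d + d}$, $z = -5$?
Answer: $\frac{341}{6} \approx 56.833$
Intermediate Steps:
$O{\left(d \right)} = \frac{-5 + d}{2 d}$ ($O{\left(d \right)} = \frac{d - 5}{d + d} = \frac{-5 + d}{2 d}$)
$- 4 O{\left(3 \left(-4\right) \left(-5\right) \right)} \left(-31\right) = - 4 \frac{-5 + 3 \left(-4\right) \left(-5\right)}{2 \cdot 3 \left(-4\right) \left(-5\right)} \left(-31\right) = - 4 \frac{-5 - -60}{2 \left(\left(-12\right) \left(-5\right)\right)} \left(-31\right) = - 4 \frac{-5 + 60}{2 \cdot 60} \left(-31\right) = - 4 \cdot \frac{1}{2} \cdot \frac{1}{60} \cdot 55 \left(-31\right) = \left(-4\right) \frac{11}{24} \left(-31\right) = \left(- \frac{11}{6}\right) \left(-31\right) = \frac{341}{6}$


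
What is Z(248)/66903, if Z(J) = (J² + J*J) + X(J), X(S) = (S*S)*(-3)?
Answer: -61504/66903 ≈ -0.91930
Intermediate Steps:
X(S) = -3*S² (X(S) = S²*(-3) = -3*S²)
Z(J) = -J² (Z(J) = (J² + J*J) - 3*J² = (J² + J²) - 3*J² = 2*J² - 3*J² = -J²)
Z(248)/66903 = -1*248²/66903 = -1*61504*(1/66903) = -61504*1/66903 = -61504/66903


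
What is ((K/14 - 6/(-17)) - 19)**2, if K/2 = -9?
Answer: 5626384/14161 ≈ 397.32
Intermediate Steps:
K = -18 (K = 2*(-9) = -18)
((K/14 - 6/(-17)) - 19)**2 = ((-18/14 - 6/(-17)) - 19)**2 = ((-18*1/14 - 6*(-1/17)) - 19)**2 = ((-9/7 + 6/17) - 19)**2 = (-111/119 - 19)**2 = (-2372/119)**2 = 5626384/14161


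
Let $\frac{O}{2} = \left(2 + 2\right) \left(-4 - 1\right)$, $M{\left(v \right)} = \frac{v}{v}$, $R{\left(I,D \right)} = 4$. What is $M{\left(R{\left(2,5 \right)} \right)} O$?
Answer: $-40$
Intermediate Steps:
$M{\left(v \right)} = 1$
$O = -40$ ($O = 2 \left(2 + 2\right) \left(-4 - 1\right) = 2 \cdot 4 \left(-4 - 1\right) = 2 \cdot 4 \left(-5\right) = 2 \left(-20\right) = -40$)
$M{\left(R{\left(2,5 \right)} \right)} O = 1 \left(-40\right) = -40$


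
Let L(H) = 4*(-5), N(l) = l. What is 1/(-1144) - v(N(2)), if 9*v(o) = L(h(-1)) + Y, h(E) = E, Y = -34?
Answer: 6863/1144 ≈ 5.9991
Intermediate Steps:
L(H) = -20
v(o) = -6 (v(o) = (-20 - 34)/9 = (1/9)*(-54) = -6)
1/(-1144) - v(N(2)) = 1/(-1144) - 1*(-6) = -1/1144 + 6 = 6863/1144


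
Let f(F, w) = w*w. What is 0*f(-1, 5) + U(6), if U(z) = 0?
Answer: 0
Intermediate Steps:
f(F, w) = w²
0*f(-1, 5) + U(6) = 0*5² + 0 = 0*25 + 0 = 0 + 0 = 0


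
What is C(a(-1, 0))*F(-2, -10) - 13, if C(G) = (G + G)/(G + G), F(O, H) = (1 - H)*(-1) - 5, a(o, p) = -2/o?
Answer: -29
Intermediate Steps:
F(O, H) = -6 + H (F(O, H) = (-1 + H) - 5 = -6 + H)
C(G) = 1 (C(G) = (2*G)/((2*G)) = (2*G)*(1/(2*G)) = 1)
C(a(-1, 0))*F(-2, -10) - 13 = 1*(-6 - 10) - 13 = 1*(-16) - 13 = -16 - 13 = -29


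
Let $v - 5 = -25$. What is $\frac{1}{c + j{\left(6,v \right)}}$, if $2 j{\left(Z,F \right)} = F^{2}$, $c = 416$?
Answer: $\frac{1}{616} \approx 0.0016234$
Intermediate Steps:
$v = -20$ ($v = 5 - 25 = -20$)
$j{\left(Z,F \right)} = \frac{F^{2}}{2}$
$\frac{1}{c + j{\left(6,v \right)}} = \frac{1}{416 + \frac{\left(-20\right)^{2}}{2}} = \frac{1}{416 + \frac{1}{2} \cdot 400} = \frac{1}{416 + 200} = \frac{1}{616}$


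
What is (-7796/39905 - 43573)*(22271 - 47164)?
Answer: 43283658670373/39905 ≈ 1.0847e+9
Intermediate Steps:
(-7796/39905 - 43573)*(22271 - 47164) = (-7796*1/39905 - 43573)*(-24893) = (-7796/39905 - 43573)*(-24893) = -1738788361/39905*(-24893) = 43283658670373/39905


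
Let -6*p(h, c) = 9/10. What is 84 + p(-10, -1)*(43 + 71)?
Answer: 669/10 ≈ 66.900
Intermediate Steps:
p(h, c) = -3/20 (p(h, c) = -3/(2*10) = -1/6*9/10 = -3/20)
84 + p(-10, -1)*(43 + 71) = 84 - 3*(43 + 71)/20 = 84 - 3/20*114 = 84 - 171/10 = 669/10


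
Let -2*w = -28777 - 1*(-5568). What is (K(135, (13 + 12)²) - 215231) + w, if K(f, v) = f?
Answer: -406983/2 ≈ -2.0349e+5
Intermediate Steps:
w = 23209/2 (w = -(-28777 - 1*(-5568))/2 = -(-28777 + 5568)/2 = -½*(-23209) = 23209/2 ≈ 11605.)
(K(135, (13 + 12)²) - 215231) + w = (135 - 215231) + 23209/2 = -215096 + 23209/2 = -406983/2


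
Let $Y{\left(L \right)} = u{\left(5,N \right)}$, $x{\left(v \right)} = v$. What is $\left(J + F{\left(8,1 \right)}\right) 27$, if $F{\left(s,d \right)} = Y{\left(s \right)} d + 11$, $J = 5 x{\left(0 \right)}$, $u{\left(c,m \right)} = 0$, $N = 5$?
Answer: $297$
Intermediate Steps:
$Y{\left(L \right)} = 0$
$J = 0$ ($J = 5 \cdot 0 = 0$)
$F{\left(s,d \right)} = 11$ ($F{\left(s,d \right)} = 0 d + 11 = 0 + 11 = 11$)
$\left(J + F{\left(8,1 \right)}\right) 27 = \left(0 + 11\right) 27 = 11 \cdot 27 = 297$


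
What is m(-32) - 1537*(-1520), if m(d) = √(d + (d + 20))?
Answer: 2336240 + 2*I*√11 ≈ 2.3362e+6 + 6.6332*I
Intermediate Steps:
m(d) = √(20 + 2*d) (m(d) = √(d + (20 + d)) = √(20 + 2*d))
m(-32) - 1537*(-1520) = √(20 + 2*(-32)) - 1537*(-1520) = √(20 - 64) + 2336240 = √(-44) + 2336240 = 2*I*√11 + 2336240 = 2336240 + 2*I*√11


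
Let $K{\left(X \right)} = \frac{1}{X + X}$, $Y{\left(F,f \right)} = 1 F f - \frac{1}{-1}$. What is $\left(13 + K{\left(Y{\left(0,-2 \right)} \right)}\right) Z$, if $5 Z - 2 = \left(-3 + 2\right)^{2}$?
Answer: $\frac{81}{10} \approx 8.1$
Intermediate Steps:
$Y{\left(F,f \right)} = 1 + F f$ ($Y{\left(F,f \right)} = F f - -1 = F f + 1 = 1 + F f$)
$Z = \frac{3}{5}$ ($Z = \frac{2}{5} + \frac{\left(-3 + 2\right)^{2}}{5} = \frac{2}{5} + \frac{\left(-1\right)^{2}}{5} = \frac{2}{5} + \frac{1}{5} \cdot 1 = \frac{2}{5} + \frac{1}{5} = \frac{3}{5} \approx 0.6$)
$K{\left(X \right)} = \frac{1}{2 X}$
$\left(13 + K{\left(Y{\left(0,-2 \right)} \right)}\right) Z = \left(13 + \frac{1}{2 \left(1 + 0 \left(-2\right)\right)}\right) \frac{3}{5} = \left(13 + \frac{1}{2 \left(1 + 0\right)}\right) \frac{3}{5} = \left(13 + \frac{1}{2 \cdot 1}\right) \frac{3}{5} = \left(13 + \frac{1}{2} \cdot 1\right) \frac{3}{5} = \left(13 + \frac{1}{2}\right) \frac{3}{5} = \frac{27}{2} \cdot \frac{3}{5} = \frac{81}{10}$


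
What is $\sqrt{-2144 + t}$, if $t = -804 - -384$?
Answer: $2 i \sqrt{641} \approx 50.636 i$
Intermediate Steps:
$t = -420$ ($t = -804 + 384 = -420$)
$\sqrt{-2144 + t} = \sqrt{-2144 - 420} = \sqrt{-2564} = 2 i \sqrt{641}$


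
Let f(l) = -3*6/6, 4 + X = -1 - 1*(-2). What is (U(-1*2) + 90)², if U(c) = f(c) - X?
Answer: 8100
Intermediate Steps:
X = -3 (X = -4 + (-1 - 1*(-2)) = -4 + (-1 + 2) = -4 + 1 = -3)
f(l) = -3 (f(l) = -18*⅙ = -3)
U(c) = 0 (U(c) = -3 - 1*(-3) = -3 + 3 = 0)
(U(-1*2) + 90)² = (0 + 90)² = 90² = 8100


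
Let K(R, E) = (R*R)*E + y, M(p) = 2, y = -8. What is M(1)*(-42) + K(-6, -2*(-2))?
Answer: 52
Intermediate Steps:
K(R, E) = -8 + E*R² (K(R, E) = (R*R)*E - 8 = R²*E - 8 = E*R² - 8 = -8 + E*R²)
M(1)*(-42) + K(-6, -2*(-2)) = 2*(-42) + (-8 - 2*(-2)*(-6)²) = -84 + (-8 + 4*36) = -84 + (-8 + 144) = -84 + 136 = 52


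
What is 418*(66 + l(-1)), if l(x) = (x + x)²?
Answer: 29260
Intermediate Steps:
l(x) = 4*x² (l(x) = (2*x)² = 4*x²)
418*(66 + l(-1)) = 418*(66 + 4*(-1)²) = 418*(66 + 4*1) = 418*(66 + 4) = 418*70 = 29260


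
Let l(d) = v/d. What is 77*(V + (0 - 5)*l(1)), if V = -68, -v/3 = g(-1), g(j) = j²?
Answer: -4081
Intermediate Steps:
v = -3 (v = -3*(-1)² = -3*1 = -3)
l(d) = -3/d
77*(V + (0 - 5)*l(1)) = 77*(-68 + (0 - 5)*(-3/1)) = 77*(-68 - (-15)) = 77*(-68 - 5*(-3)) = 77*(-68 + 15) = 77*(-53) = -4081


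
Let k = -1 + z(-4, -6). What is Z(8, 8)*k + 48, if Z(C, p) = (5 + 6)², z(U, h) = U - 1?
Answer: -678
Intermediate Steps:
z(U, h) = -1 + U
Z(C, p) = 121 (Z(C, p) = 11² = 121)
k = -6 (k = -1 + (-1 - 4) = -1 - 5 = -6)
Z(8, 8)*k + 48 = 121*(-6) + 48 = -726 + 48 = -678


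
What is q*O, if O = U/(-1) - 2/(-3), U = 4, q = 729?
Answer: -2430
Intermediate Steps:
O = -10/3 (O = 4/(-1) - 2/(-3) = 4*(-1) - 2*(-⅓) = -4 + ⅔ = -10/3 ≈ -3.3333)
q*O = 729*(-10/3) = -2430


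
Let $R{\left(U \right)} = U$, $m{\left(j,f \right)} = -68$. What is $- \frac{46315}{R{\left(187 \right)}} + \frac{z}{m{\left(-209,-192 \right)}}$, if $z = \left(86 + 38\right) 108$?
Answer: $- \frac{83143}{187} \approx -444.61$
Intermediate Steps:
$z = 13392$ ($z = 124 \cdot 108 = 13392$)
$- \frac{46315}{R{\left(187 \right)}} + \frac{z}{m{\left(-209,-192 \right)}} = - \frac{46315}{187} + \frac{13392}{-68} = \left(-46315\right) \frac{1}{187} + 13392 \left(- \frac{1}{68}\right) = - \frac{46315}{187} - \frac{3348}{17} = - \frac{83143}{187}$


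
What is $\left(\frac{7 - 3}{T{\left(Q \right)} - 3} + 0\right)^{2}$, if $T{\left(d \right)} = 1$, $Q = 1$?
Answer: $4$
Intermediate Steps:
$\left(\frac{7 - 3}{T{\left(Q \right)} - 3} + 0\right)^{2} = \left(\frac{7 - 3}{1 - 3} + 0\right)^{2} = \left(\frac{4}{-2} + 0\right)^{2} = \left(4 \left(- \frac{1}{2}\right) + 0\right)^{2} = \left(-2 + 0\right)^{2} = \left(-2\right)^{2} = 4$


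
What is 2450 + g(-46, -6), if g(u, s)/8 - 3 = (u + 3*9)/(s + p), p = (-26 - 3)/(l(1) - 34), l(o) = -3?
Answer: 483106/193 ≈ 2503.1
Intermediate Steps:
p = 29/37 (p = (-26 - 3)/(-3 - 34) = -29/(-37) = -29*(-1/37) = 29/37 ≈ 0.78378)
g(u, s) = 24 + 8*(27 + u)/(29/37 + s) (g(u, s) = 24 + 8*((u + 3*9)/(s + 29/37)) = 24 + 8*((u + 27)/(29/37 + s)) = 24 + 8*((27 + u)/(29/37 + s)) = 24 + 8*(27 + u)/(29/37 + s))
2450 + g(-46, -6) = 2450 + 8*(1086 + 37*(-46) + 111*(-6))/(29 + 37*(-6)) = 2450 + 8*(1086 - 1702 - 666)/(29 - 222) = 2450 + 8*(-1282)/(-193) = 2450 + 8*(-1/193)*(-1282) = 2450 + 10256/193 = 483106/193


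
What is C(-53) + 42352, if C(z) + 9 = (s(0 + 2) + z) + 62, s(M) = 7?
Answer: 42359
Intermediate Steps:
C(z) = 60 + z (C(z) = -9 + ((7 + z) + 62) = -9 + (69 + z) = 60 + z)
C(-53) + 42352 = (60 - 53) + 42352 = 7 + 42352 = 42359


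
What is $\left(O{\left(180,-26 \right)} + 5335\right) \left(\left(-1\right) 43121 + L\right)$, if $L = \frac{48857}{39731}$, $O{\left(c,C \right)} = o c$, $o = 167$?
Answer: $- \frac{60638416469630}{39731} \approx -1.5262 \cdot 10^{9}$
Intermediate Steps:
$O{\left(c,C \right)} = 167 c$
$L = \frac{48857}{39731}$ ($L = 48857 \cdot \frac{1}{39731} = \frac{48857}{39731} \approx 1.2297$)
$\left(O{\left(180,-26 \right)} + 5335\right) \left(\left(-1\right) 43121 + L\right) = \left(167 \cdot 180 + 5335\right) \left(\left(-1\right) 43121 + \frac{48857}{39731}\right) = \left(30060 + 5335\right) \left(-43121 + \frac{48857}{39731}\right) = 35395 \left(- \frac{1713191594}{39731}\right) = - \frac{60638416469630}{39731}$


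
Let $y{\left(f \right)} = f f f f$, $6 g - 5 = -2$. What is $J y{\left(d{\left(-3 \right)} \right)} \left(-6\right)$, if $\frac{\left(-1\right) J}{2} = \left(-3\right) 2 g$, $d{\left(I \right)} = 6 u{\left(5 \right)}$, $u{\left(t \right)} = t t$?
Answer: $-18225000000$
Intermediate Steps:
$u{\left(t \right)} = t^{2}$
$g = \frac{1}{2}$ ($g = \frac{5}{6} + \frac{1}{6} \left(-2\right) = \frac{5}{6} - \frac{1}{3} = \frac{1}{2} \approx 0.5$)
$d{\left(I \right)} = 150$ ($d{\left(I \right)} = 6 \cdot 5^{2} = 6 \cdot 25 = 150$)
$J = 6$ ($J = - 2 \left(-3\right) 2 \cdot \frac{1}{2} = - 2 \left(\left(-6\right) \frac{1}{2}\right) = \left(-2\right) \left(-3\right) = 6$)
$y{\left(f \right)} = f^{4}$ ($y{\left(f \right)} = f^{2} f^{2} = f^{4}$)
$J y{\left(d{\left(-3 \right)} \right)} \left(-6\right) = 6 \cdot 150^{4} \left(-6\right) = 6 \cdot 506250000 \left(-6\right) = 3037500000 \left(-6\right) = -18225000000$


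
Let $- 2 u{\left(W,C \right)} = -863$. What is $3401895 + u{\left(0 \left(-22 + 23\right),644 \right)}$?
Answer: $\frac{6804653}{2} \approx 3.4023 \cdot 10^{6}$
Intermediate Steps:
$u{\left(W,C \right)} = \frac{863}{2}$ ($u{\left(W,C \right)} = \left(- \frac{1}{2}\right) \left(-863\right) = \frac{863}{2}$)
$3401895 + u{\left(0 \left(-22 + 23\right),644 \right)} = 3401895 + \frac{863}{2} = \frac{6804653}{2}$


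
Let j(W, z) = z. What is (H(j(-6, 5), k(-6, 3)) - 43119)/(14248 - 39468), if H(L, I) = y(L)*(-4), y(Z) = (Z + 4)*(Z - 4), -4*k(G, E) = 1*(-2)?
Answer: 8631/5044 ≈ 1.7111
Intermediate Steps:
k(G, E) = 1/2 (k(G, E) = -(-2)/4 = -1/4*(-2) = 1/2)
y(Z) = (-4 + Z)*(4 + Z) (y(Z) = (4 + Z)*(-4 + Z) = (-4 + Z)*(4 + Z))
H(L, I) = 64 - 4*L**2 (H(L, I) = (-16 + L**2)*(-4) = 64 - 4*L**2)
(H(j(-6, 5), k(-6, 3)) - 43119)/(14248 - 39468) = ((64 - 4*5**2) - 43119)/(14248 - 39468) = ((64 - 4*25) - 43119)/(-25220) = ((64 - 100) - 43119)*(-1/25220) = (-36 - 43119)*(-1/25220) = -43155*(-1/25220) = 8631/5044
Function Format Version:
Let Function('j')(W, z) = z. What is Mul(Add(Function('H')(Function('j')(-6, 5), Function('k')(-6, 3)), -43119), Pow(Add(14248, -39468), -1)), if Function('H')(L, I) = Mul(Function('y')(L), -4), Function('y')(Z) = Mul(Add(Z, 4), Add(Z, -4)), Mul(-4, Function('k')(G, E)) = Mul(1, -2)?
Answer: Rational(8631, 5044) ≈ 1.7111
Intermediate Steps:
Function('k')(G, E) = Rational(1, 2) (Function('k')(G, E) = Mul(Rational(-1, 4), Mul(1, -2)) = Mul(Rational(-1, 4), -2) = Rational(1, 2))
Function('y')(Z) = Mul(Add(-4, Z), Add(4, Z)) (Function('y')(Z) = Mul(Add(4, Z), Add(-4, Z)) = Mul(Add(-4, Z), Add(4, Z)))
Function('H')(L, I) = Add(64, Mul(-4, Pow(L, 2))) (Function('H')(L, I) = Mul(Add(-16, Pow(L, 2)), -4) = Add(64, Mul(-4, Pow(L, 2))))
Mul(Add(Function('H')(Function('j')(-6, 5), Function('k')(-6, 3)), -43119), Pow(Add(14248, -39468), -1)) = Mul(Add(Add(64, Mul(-4, Pow(5, 2))), -43119), Pow(Add(14248, -39468), -1)) = Mul(Add(Add(64, Mul(-4, 25)), -43119), Pow(-25220, -1)) = Mul(Add(Add(64, -100), -43119), Rational(-1, 25220)) = Mul(Add(-36, -43119), Rational(-1, 25220)) = Mul(-43155, Rational(-1, 25220)) = Rational(8631, 5044)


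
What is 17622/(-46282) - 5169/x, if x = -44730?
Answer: -91500067/345032310 ≈ -0.26519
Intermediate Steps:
17622/(-46282) - 5169/x = 17622/(-46282) - 5169/(-44730) = 17622*(-1/46282) - 5169*(-1/44730) = -8811/23141 + 1723/14910 = -91500067/345032310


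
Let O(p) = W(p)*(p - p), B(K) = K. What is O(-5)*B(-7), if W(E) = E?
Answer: 0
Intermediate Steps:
O(p) = 0 (O(p) = p*(p - p) = p*0 = 0)
O(-5)*B(-7) = 0*(-7) = 0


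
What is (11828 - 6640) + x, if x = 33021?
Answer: 38209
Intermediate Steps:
(11828 - 6640) + x = (11828 - 6640) + 33021 = 5188 + 33021 = 38209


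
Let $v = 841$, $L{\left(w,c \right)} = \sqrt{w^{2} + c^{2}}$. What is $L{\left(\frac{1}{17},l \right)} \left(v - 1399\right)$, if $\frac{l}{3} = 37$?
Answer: $- \frac{558 \sqrt{3560770}}{17} \approx -61938.0$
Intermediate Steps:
$l = 111$ ($l = 3 \cdot 37 = 111$)
$L{\left(w,c \right)} = \sqrt{c^{2} + w^{2}}$
$L{\left(\frac{1}{17},l \right)} \left(v - 1399\right) = \sqrt{111^{2} + \left(\frac{1}{17}\right)^{2}} \left(841 - 1399\right) = \sqrt{12321 + \left(\frac{1}{17}\right)^{2}} \left(-558\right) = \sqrt{12321 + \frac{1}{289}} \left(-558\right) = \sqrt{\frac{3560770}{289}} \left(-558\right) = \frac{\sqrt{3560770}}{17} \left(-558\right) = - \frac{558 \sqrt{3560770}}{17}$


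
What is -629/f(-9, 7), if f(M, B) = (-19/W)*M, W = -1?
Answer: 629/171 ≈ 3.6784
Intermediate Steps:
f(M, B) = 19*M (f(M, B) = (-19/(-1))*M = (-19*(-1))*M = 19*M)
-629/f(-9, 7) = -629/(19*(-9)) = -629/(-171) = -629*(-1/171) = 629/171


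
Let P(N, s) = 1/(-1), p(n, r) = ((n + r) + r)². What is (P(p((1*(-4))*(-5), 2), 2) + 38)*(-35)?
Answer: -1295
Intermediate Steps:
p(n, r) = (n + 2*r)²
P(N, s) = -1
(P(p((1*(-4))*(-5), 2), 2) + 38)*(-35) = (-1 + 38)*(-35) = 37*(-35) = -1295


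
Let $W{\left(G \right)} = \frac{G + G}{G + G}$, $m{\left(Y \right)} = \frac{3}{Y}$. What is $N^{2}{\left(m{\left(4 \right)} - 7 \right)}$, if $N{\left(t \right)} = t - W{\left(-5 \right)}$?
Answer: $\frac{841}{16} \approx 52.563$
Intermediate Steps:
$W{\left(G \right)} = 1$ ($W{\left(G \right)} = \frac{2 G}{2 G} = 2 G \frac{1}{2 G} = 1$)
$N{\left(t \right)} = -1 + t$ ($N{\left(t \right)} = t - 1 = -1 + t$)
$N^{2}{\left(m{\left(4 \right)} - 7 \right)} = \left(-1 - \left(7 - \frac{3}{4}\right)\right)^{2} = \left(-1 + \left(3 \cdot \frac{1}{4} - 7\right)\right)^{2} = \left(-1 + \left(\frac{3}{4} - 7\right)\right)^{2} = \left(-1 - \frac{25}{4}\right)^{2} = \left(- \frac{29}{4}\right)^{2} = \frac{841}{16}$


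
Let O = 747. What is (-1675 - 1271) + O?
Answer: -2199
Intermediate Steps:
(-1675 - 1271) + O = (-1675 - 1271) + 747 = -2946 + 747 = -2199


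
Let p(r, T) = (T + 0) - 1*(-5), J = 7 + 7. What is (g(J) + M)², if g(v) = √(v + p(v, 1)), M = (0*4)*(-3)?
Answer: 20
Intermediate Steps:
M = 0 (M = 0*(-3) = 0)
J = 14
p(r, T) = 5 + T (p(r, T) = T + 5 = 5 + T)
g(v) = √(6 + v) (g(v) = √(v + (5 + 1)) = √(v + 6) = √(6 + v))
(g(J) + M)² = (√(6 + 14) + 0)² = (√20 + 0)² = (2*√5 + 0)² = (2*√5)² = 20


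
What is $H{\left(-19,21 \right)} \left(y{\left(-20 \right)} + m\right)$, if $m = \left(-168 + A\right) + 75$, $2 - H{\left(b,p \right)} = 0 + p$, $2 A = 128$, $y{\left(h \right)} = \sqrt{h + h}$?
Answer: $551 - 38 i \sqrt{10} \approx 551.0 - 120.17 i$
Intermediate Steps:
$y{\left(h \right)} = \sqrt{2} \sqrt{h}$ ($y{\left(h \right)} = \sqrt{2 h} = \sqrt{2} \sqrt{h}$)
$A = 64$ ($A = \frac{1}{2} \cdot 128 = 64$)
$H{\left(b,p \right)} = 2 - p$ ($H{\left(b,p \right)} = 2 - \left(0 + p\right) = 2 - p$)
$m = -29$ ($m = \left(-168 + 64\right) + 75 = -104 + 75 = -29$)
$H{\left(-19,21 \right)} \left(y{\left(-20 \right)} + m\right) = \left(2 - 21\right) \left(\sqrt{2} \sqrt{-20} - 29\right) = \left(2 - 21\right) \left(\sqrt{2} \cdot 2 i \sqrt{5} - 29\right) = - 19 \left(2 i \sqrt{10} - 29\right) = - 19 \left(-29 + 2 i \sqrt{10}\right) = 551 - 38 i \sqrt{10}$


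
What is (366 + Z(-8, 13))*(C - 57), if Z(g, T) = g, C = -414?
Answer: -168618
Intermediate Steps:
(366 + Z(-8, 13))*(C - 57) = (366 - 8)*(-414 - 57) = 358*(-471) = -168618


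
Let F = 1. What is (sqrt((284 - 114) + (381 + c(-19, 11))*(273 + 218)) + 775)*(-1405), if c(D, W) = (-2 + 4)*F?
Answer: -1088875 - 1405*sqrt(188223) ≈ -1.6984e+6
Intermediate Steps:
c(D, W) = 2 (c(D, W) = (-2 + 4)*1 = 2*1 = 2)
(sqrt((284 - 114) + (381 + c(-19, 11))*(273 + 218)) + 775)*(-1405) = (sqrt((284 - 114) + (381 + 2)*(273 + 218)) + 775)*(-1405) = (sqrt(170 + 383*491) + 775)*(-1405) = (sqrt(170 + 188053) + 775)*(-1405) = (sqrt(188223) + 775)*(-1405) = (775 + sqrt(188223))*(-1405) = -1088875 - 1405*sqrt(188223)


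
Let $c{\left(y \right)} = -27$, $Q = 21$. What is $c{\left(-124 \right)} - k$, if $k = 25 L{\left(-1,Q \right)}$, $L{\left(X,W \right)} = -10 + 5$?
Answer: $98$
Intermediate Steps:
$L{\left(X,W \right)} = -5$
$k = -125$ ($k = 25 \left(-5\right) = -125$)
$c{\left(-124 \right)} - k = -27 - -125 = -27 + 125 = 98$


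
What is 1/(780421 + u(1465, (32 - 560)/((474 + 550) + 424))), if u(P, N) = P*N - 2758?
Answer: 181/140660313 ≈ 1.2868e-6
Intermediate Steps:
u(P, N) = -2758 + N*P (u(P, N) = N*P - 2758 = -2758 + N*P)
1/(780421 + u(1465, (32 - 560)/((474 + 550) + 424))) = 1/(780421 + (-2758 + ((32 - 560)/((474 + 550) + 424))*1465)) = 1/(780421 + (-2758 - 528/(1024 + 424)*1465)) = 1/(780421 + (-2758 - 528/1448*1465)) = 1/(780421 + (-2758 - 528*1/1448*1465)) = 1/(780421 + (-2758 - 66/181*1465)) = 1/(780421 + (-2758 - 96690/181)) = 1/(780421 - 595888/181) = 1/(140660313/181) = 181/140660313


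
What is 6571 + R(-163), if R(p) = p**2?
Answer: 33140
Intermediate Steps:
6571 + R(-163) = 6571 + (-163)**2 = 6571 + 26569 = 33140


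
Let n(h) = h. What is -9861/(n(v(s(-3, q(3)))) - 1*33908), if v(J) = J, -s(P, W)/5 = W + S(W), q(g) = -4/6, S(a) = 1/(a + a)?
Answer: 118332/406811 ≈ 0.29088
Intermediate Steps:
S(a) = 1/(2*a)
q(g) = -⅔ (q(g) = -4*⅙ = -⅔)
s(P, W) = -5*W - 5/(2*W) (s(P, W) = -5*(W + 1/(2*W)) = -5*W - 5/(2*W))
-9861/(n(v(s(-3, q(3)))) - 1*33908) = -9861/((-5*(-⅔) - 5/(2*(-⅔))) - 1*33908) = -9861/((10/3 - 5/2*(-3/2)) - 33908) = -9861/((10/3 + 15/4) - 33908) = -9861/(85/12 - 33908) = -9861/(-406811/12) = -9861*(-12/406811) = 118332/406811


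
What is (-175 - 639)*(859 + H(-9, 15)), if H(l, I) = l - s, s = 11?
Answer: -682946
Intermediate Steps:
H(l, I) = -11 + l (H(l, I) = l - 1*11 = l - 11 = -11 + l)
(-175 - 639)*(859 + H(-9, 15)) = (-175 - 639)*(859 + (-11 - 9)) = -814*(859 - 20) = -814*839 = -682946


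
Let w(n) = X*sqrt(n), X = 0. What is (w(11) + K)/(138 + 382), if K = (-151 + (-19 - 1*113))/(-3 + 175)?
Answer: -283/89440 ≈ -0.0031641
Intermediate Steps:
w(n) = 0 (w(n) = 0*sqrt(n) = 0)
K = -283/172 (K = (-151 + (-19 - 113))/172 = (-151 - 132)*(1/172) = -283*1/172 = -283/172 ≈ -1.6453)
(w(11) + K)/(138 + 382) = (0 - 283/172)/(138 + 382) = -283/172/520 = -283/172*1/520 = -283/89440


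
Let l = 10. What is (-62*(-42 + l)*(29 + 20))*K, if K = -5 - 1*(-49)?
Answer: 4277504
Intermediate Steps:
K = 44 (K = -5 + 49 = 44)
(-62*(-42 + l)*(29 + 20))*K = -62*(-42 + 10)*(29 + 20)*44 = -(-1984)*49*44 = -62*(-1568)*44 = 97216*44 = 4277504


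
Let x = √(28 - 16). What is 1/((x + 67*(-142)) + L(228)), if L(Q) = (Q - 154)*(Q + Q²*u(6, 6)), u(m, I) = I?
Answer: 11544127/266533736384252 - √3/266533736384252 ≈ 4.3312e-8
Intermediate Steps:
x = 2*√3 (x = √12 = 2*√3 ≈ 3.4641)
L(Q) = (-154 + Q)*(Q + 6*Q²) (L(Q) = (Q - 154)*(Q + Q²*6) = (-154 + Q)*(Q + 6*Q²))
1/((x + 67*(-142)) + L(228)) = 1/((2*√3 + 67*(-142)) + 228*(-154 - 923*228 + 6*228²)) = 1/((2*√3 - 9514) + 228*(-154 - 210444 + 6*51984)) = 1/((-9514 + 2*√3) + 228*(-154 - 210444 + 311904)) = 1/((-9514 + 2*√3) + 228*101306) = 1/((-9514 + 2*√3) + 23097768) = 1/(23088254 + 2*√3)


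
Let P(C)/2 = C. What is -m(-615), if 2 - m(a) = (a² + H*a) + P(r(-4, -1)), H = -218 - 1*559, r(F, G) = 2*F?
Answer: 856062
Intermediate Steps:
P(C) = 2*C
H = -777 (H = -218 - 559 = -777)
m(a) = 18 - a² + 777*a (m(a) = 2 - ((a² - 777*a) + 2*(2*(-4))) = 2 - ((a² - 777*a) + 2*(-8)) = 2 - ((a² - 777*a) - 16) = 2 - (-16 + a² - 777*a) = 2 + (16 - a² + 777*a) = 18 - a² + 777*a)
-m(-615) = -(18 - 1*(-615)² + 777*(-615)) = -(18 - 1*378225 - 477855) = -(18 - 378225 - 477855) = -1*(-856062) = 856062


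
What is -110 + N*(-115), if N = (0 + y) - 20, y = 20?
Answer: -110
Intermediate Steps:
N = 0 (N = (0 + 20) - 20 = 20 - 20 = 0)
-110 + N*(-115) = -110 + 0*(-115) = -110 + 0 = -110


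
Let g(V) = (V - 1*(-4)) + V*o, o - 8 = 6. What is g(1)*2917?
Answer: 55423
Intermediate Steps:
o = 14 (o = 8 + 6 = 14)
g(V) = 4 + 15*V (g(V) = (V - 1*(-4)) + V*14 = (V + 4) + 14*V = (4 + V) + 14*V = 4 + 15*V)
g(1)*2917 = (4 + 15*1)*2917 = (4 + 15)*2917 = 19*2917 = 55423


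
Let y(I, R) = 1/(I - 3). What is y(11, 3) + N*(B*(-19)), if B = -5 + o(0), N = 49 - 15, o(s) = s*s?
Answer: 25841/8 ≈ 3230.1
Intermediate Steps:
o(s) = s²
y(I, R) = 1/(-3 + I)
N = 34
B = -5 (B = -5 + 0² = -5 + 0 = -5)
y(11, 3) + N*(B*(-19)) = 1/(-3 + 11) + 34*(-5*(-19)) = 1/8 + 34*95 = ⅛ + 3230 = 25841/8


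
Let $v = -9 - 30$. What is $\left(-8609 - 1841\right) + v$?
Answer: $-10489$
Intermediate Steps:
$v = -39$ ($v = -9 - 30 = -39$)
$\left(-8609 - 1841\right) + v = \left(-8609 - 1841\right) - 39 = -10450 - 39 = -10489$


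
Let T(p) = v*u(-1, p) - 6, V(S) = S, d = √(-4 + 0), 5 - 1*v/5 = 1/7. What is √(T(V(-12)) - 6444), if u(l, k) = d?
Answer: √(-316050 + 2380*I)/7 ≈ 0.30239 + 80.313*I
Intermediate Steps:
v = 170/7 (v = 25 - 5/7 = 170/7 ≈ 24.286)
d = 2*I (d = √(-4) = 2*I ≈ 2.0*I)
u(l, k) = 2*I
T(p) = -6 + 340*I/7 (T(p) = 170*(2*I)/7 - 6 = 340*I/7 - 6 = -6 + 340*I/7)
√(T(V(-12)) - 6444) = √((-6 + 340*I/7) - 6444) = √(-6450 + 340*I/7)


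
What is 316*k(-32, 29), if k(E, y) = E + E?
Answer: -20224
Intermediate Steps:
k(E, y) = 2*E
316*k(-32, 29) = 316*(2*(-32)) = 316*(-64) = -20224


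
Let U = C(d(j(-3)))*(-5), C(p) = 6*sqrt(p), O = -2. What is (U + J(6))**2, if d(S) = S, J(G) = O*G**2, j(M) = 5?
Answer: 9684 + 4320*sqrt(5) ≈ 19344.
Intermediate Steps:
J(G) = -2*G**2
U = -30*sqrt(5) (U = (6*sqrt(5))*(-5) = -30*sqrt(5) ≈ -67.082)
(U + J(6))**2 = (-30*sqrt(5) - 2*6**2)**2 = (-30*sqrt(5) - 2*36)**2 = (-30*sqrt(5) - 72)**2 = (-72 - 30*sqrt(5))**2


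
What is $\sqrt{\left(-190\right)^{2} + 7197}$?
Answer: $\sqrt{43297} \approx 208.08$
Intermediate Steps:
$\sqrt{\left(-190\right)^{2} + 7197} = \sqrt{36100 + 7197} = \sqrt{43297}$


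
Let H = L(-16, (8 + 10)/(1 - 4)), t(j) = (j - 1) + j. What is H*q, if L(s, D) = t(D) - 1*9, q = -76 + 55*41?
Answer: -47938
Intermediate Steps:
q = 2179 (q = -76 + 2255 = 2179)
t(j) = -1 + 2*j (t(j) = (-1 + j) + j = -1 + 2*j)
L(s, D) = -10 + 2*D (L(s, D) = (-1 + 2*D) - 1*9 = (-1 + 2*D) - 9 = -10 + 2*D)
H = -22 (H = -10 + 2*((8 + 10)/(1 - 4)) = -10 + 2*(18/(-3)) = -10 + 2*(18*(-⅓)) = -10 + 2*(-6) = -10 - 12 = -22)
H*q = -22*2179 = -47938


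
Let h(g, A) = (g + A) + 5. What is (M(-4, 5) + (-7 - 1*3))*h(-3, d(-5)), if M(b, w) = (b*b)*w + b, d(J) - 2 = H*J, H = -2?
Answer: 924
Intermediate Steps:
d(J) = 2 - 2*J
h(g, A) = 5 + A + g (h(g, A) = (A + g) + 5 = 5 + A + g)
M(b, w) = b + w*b**2 (M(b, w) = b**2*w + b = w*b**2 + b = b + w*b**2)
(M(-4, 5) + (-7 - 1*3))*h(-3, d(-5)) = (-4*(1 - 4*5) + (-7 - 1*3))*(5 + (2 - 2*(-5)) - 3) = (-4*(1 - 20) + (-7 - 3))*(5 + (2 + 10) - 3) = (-4*(-19) - 10)*(5 + 12 - 3) = (76 - 10)*14 = 66*14 = 924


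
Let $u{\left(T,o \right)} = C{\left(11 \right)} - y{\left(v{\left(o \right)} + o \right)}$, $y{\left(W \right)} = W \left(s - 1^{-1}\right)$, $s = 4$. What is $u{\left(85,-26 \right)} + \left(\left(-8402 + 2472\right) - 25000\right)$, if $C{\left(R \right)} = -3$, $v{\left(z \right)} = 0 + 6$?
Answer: $-30873$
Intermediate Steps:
$v{\left(z \right)} = 6$
$y{\left(W \right)} = 3 W$ ($y{\left(W \right)} = W \left(4 - 1^{-1}\right) = W \left(4 - 1\right) = W 3 = 3 W$)
$u{\left(T,o \right)} = -21 - 3 o$ ($u{\left(T,o \right)} = -3 - 3 \left(6 + o\right) = -3 - \left(18 + 3 o\right) = -21 - 3 o$)
$u{\left(85,-26 \right)} + \left(\left(-8402 + 2472\right) - 25000\right) = \left(-21 - -78\right) + \left(\left(-8402 + 2472\right) - 25000\right) = \left(-21 + 78\right) - 30930 = 57 - 30930 = -30873$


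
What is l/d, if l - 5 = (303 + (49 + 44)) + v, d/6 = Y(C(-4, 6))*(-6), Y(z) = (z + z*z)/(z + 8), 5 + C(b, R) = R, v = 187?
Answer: -147/2 ≈ -73.500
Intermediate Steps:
C(b, R) = -5 + R
Y(z) = (z + z**2)/(8 + z)
d = -8 (d = 6*(((-5 + 6)*(1 + (-5 + 6))/(8 + (-5 + 6)))*(-6)) = 6*((1*(1 + 1)/(8 + 1))*(-6)) = 6*((1*2/9)*(-6)) = 6*((1*(1/9)*2)*(-6)) = 6*((2/9)*(-6)) = 6*(-4/3) = -8)
l = 588 (l = 5 + ((303 + (49 + 44)) + 187) = 5 + ((303 + 93) + 187) = 5 + (396 + 187) = 5 + 583 = 588)
l/d = 588/(-8) = 588*(-1/8) = -147/2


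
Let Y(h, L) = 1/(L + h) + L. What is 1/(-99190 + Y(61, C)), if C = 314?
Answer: -375/37078499 ≈ -1.0114e-5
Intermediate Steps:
Y(h, L) = L + 1/(L + h)
1/(-99190 + Y(61, C)) = 1/(-99190 + (1 + 314² + 314*61)/(314 + 61)) = 1/(-99190 + (1 + 98596 + 19154)/375) = 1/(-99190 + (1/375)*117751) = 1/(-99190 + 117751/375) = 1/(-37078499/375) = -375/37078499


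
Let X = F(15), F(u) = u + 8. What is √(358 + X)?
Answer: √381 ≈ 19.519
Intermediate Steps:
F(u) = 8 + u
X = 23 (X = 8 + 15 = 23)
√(358 + X) = √(358 + 23) = √381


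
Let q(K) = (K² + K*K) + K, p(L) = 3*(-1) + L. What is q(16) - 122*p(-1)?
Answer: 1016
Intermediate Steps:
p(L) = -3 + L
q(K) = K + 2*K² (q(K) = (K² + K²) + K = 2*K² + K = K + 2*K²)
q(16) - 122*p(-1) = 16*(1 + 2*16) - 122*(-3 - 1) = 16*(1 + 32) - 122*(-4) = 16*33 + 488 = 528 + 488 = 1016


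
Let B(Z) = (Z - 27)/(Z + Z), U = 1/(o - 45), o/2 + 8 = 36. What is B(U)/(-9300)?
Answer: 37/2325 ≈ 0.015914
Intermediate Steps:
o = 56 (o = -16 + 2*36 = -16 + 72 = 56)
U = 1/11 (U = 1/(56 - 45) = 1/11 ≈ 0.090909)
B(Z) = (-27 + Z)/(2*Z) (B(Z) = (-27 + Z)/((2*Z)) = (-27 + Z)*(1/(2*Z)) = (-27 + Z)/(2*Z))
B(U)/(-9300) = ((-27 + 1/11)/(2*(1/11)))/(-9300) = ((½)*11*(-296/11))*(-1/9300) = -148*(-1/9300) = 37/2325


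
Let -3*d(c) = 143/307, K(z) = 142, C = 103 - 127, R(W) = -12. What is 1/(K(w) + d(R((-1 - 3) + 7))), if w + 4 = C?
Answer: 921/130639 ≈ 0.0070500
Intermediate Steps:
C = -24
w = -28 (w = -4 - 24 = -28)
d(c) = -143/921 (d(c) = -143/(3*307) = -1/3*143/307 = -143/921)
1/(K(w) + d(R((-1 - 3) + 7))) = 1/(142 - 143/921) = 1/(130639/921) = 921/130639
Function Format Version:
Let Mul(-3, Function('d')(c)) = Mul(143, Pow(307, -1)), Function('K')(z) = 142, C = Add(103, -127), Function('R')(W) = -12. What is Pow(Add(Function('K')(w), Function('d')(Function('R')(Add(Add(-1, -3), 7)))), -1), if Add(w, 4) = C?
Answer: Rational(921, 130639) ≈ 0.0070500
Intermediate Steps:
C = -24
w = -28 (w = Add(-4, -24) = -28)
Function('d')(c) = Rational(-143, 921) (Function('d')(c) = Mul(Rational(-1, 3), Mul(143, Pow(307, -1))) = Mul(Rational(-1, 3), Mul(143, Rational(1, 307))) = Mul(Rational(-1, 3), Rational(143, 307)) = Rational(-143, 921))
Pow(Add(Function('K')(w), Function('d')(Function('R')(Add(Add(-1, -3), 7)))), -1) = Pow(Add(142, Rational(-143, 921)), -1) = Pow(Rational(130639, 921), -1) = Rational(921, 130639)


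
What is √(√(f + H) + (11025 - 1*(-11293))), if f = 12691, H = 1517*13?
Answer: √(22318 + 2*√8103) ≈ 149.99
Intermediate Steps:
H = 19721
√(√(f + H) + (11025 - 1*(-11293))) = √(√(12691 + 19721) + (11025 - 1*(-11293))) = √(√32412 + (11025 + 11293)) = √(2*√8103 + 22318) = √(22318 + 2*√8103)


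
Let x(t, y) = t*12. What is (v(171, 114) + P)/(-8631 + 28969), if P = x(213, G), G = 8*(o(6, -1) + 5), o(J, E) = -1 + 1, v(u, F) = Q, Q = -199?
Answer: 2357/20338 ≈ 0.11589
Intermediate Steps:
v(u, F) = -199
o(J, E) = 0
G = 40 (G = 8*(0 + 5) = 8*5 = 40)
x(t, y) = 12*t
P = 2556 (P = 12*213 = 2556)
(v(171, 114) + P)/(-8631 + 28969) = (-199 + 2556)/(-8631 + 28969) = 2357/20338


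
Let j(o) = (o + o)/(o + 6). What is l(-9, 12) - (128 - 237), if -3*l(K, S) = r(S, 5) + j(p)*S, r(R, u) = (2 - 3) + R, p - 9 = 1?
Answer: 301/3 ≈ 100.33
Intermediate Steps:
p = 10 (p = 9 + 1 = 10)
j(o) = 2*o/(6 + o) (j(o) = (2*o)/(6 + o) = 2*o/(6 + o))
r(R, u) = -1 + R
l(K, S) = ⅓ - 3*S/4 (l(K, S) = -((-1 + S) + (2*10/(6 + 10))*S)/3 = -((-1 + S) + (2*10/16)*S)/3 = -((-1 + S) + (2*10*(1/16))*S)/3 = -((-1 + S) + 5*S/4)/3 = -(-1 + 9*S/4)/3 = ⅓ - 3*S/4)
l(-9, 12) - (128 - 237) = (⅓ - ¾*12) - (128 - 237) = (⅓ - 9) - 1*(-109) = -26/3 + 109 = 301/3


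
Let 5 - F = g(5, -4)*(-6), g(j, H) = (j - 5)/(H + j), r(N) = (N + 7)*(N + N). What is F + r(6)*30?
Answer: 4685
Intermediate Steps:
r(N) = 2*N*(7 + N) (r(N) = (7 + N)*(2*N) = 2*N*(7 + N))
g(j, H) = (-5 + j)/(H + j)
F = 5 (F = 5 - (-5 + 5)/(-4 + 5)*(-6) = 5 - 0/1*(-6) = 5 - 1*0*(-6) = 5 - 0*(-6) = 5 - 1*0 = 5 + 0 = 5)
F + r(6)*30 = 5 + (2*6*(7 + 6))*30 = 5 + (2*6*13)*30 = 5 + 156*30 = 5 + 4680 = 4685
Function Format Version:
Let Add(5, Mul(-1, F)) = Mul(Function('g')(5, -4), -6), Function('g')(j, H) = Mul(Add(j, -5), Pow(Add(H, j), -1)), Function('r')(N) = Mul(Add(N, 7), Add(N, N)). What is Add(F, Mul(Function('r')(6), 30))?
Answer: 4685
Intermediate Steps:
Function('r')(N) = Mul(2, N, Add(7, N)) (Function('r')(N) = Mul(Add(7, N), Mul(2, N)) = Mul(2, N, Add(7, N)))
Function('g')(j, H) = Mul(Pow(Add(H, j), -1), Add(-5, j)) (Function('g')(j, H) = Mul(Add(-5, j), Pow(Add(H, j), -1)) = Mul(Pow(Add(H, j), -1), Add(-5, j)))
F = 5 (F = Add(5, Mul(-1, Mul(Mul(Pow(Add(-4, 5), -1), Add(-5, 5)), -6))) = Add(5, Mul(-1, Mul(Mul(Pow(1, -1), 0), -6))) = Add(5, Mul(-1, Mul(Mul(1, 0), -6))) = Add(5, Mul(-1, Mul(0, -6))) = Add(5, Mul(-1, 0)) = Add(5, 0) = 5)
Add(F, Mul(Function('r')(6), 30)) = Add(5, Mul(Mul(2, 6, Add(7, 6)), 30)) = Add(5, Mul(Mul(2, 6, 13), 30)) = Add(5, Mul(156, 30)) = Add(5, 4680) = 4685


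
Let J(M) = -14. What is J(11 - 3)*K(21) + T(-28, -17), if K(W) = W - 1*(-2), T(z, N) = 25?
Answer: -297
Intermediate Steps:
K(W) = 2 + W (K(W) = W + 2 = 2 + W)
J(11 - 3)*K(21) + T(-28, -17) = -14*(2 + 21) + 25 = -14*23 + 25 = -322 + 25 = -297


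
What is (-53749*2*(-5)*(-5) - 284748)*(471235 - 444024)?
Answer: -80876479778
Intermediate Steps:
(-53749*2*(-5)*(-5) - 284748)*(471235 - 444024) = (-(-537490)*(-5) - 284748)*27211 = (-53749*50 - 284748)*27211 = (-2687450 - 284748)*27211 = -2972198*27211 = -80876479778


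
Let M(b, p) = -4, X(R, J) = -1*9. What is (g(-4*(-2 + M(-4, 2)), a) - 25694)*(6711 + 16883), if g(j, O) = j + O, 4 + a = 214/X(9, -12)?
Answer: -5456820320/9 ≈ -6.0631e+8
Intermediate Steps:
X(R, J) = -9
a = -250/9 (a = -4 + 214/(-9) = -4 + 214*(-⅑) = -4 - 214/9 = -250/9 ≈ -27.778)
g(j, O) = O + j
(g(-4*(-2 + M(-4, 2)), a) - 25694)*(6711 + 16883) = ((-250/9 - 4*(-2 - 4)) - 25694)*(6711 + 16883) = ((-250/9 - 4*(-6)) - 25694)*23594 = ((-250/9 + 24) - 25694)*23594 = (-34/9 - 25694)*23594 = -231280/9*23594 = -5456820320/9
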